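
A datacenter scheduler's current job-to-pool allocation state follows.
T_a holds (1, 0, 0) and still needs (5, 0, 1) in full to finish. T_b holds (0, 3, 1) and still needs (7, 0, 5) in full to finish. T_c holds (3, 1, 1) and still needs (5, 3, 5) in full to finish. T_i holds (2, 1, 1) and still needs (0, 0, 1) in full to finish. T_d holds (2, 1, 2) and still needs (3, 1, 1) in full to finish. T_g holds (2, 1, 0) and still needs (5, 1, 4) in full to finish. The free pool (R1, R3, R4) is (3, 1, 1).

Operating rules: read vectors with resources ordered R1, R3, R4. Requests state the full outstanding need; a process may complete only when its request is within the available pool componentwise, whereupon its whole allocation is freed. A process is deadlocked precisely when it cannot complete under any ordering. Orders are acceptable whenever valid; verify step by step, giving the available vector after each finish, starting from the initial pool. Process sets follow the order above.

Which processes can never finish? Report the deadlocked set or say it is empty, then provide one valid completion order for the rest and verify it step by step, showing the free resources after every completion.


The deadlocked set is T_b and T_c.
Key observation: the pool after T_i, T_d, T_a, T_g is (10, 4, 4); every surviving request exceeds it in R4, so progress ends there.
A valid finishing order for the others: T_i, T_d, T_a, T_g. Step-by-step check:
  pool = (3, 1, 1)
  T_i needs (0, 0, 1) <= (3, 1, 1) -> finishes; pool += (2, 1, 1) = (5, 2, 2)
  T_d needs (3, 1, 1) <= (5, 2, 2) -> finishes; pool += (2, 1, 2) = (7, 3, 4)
  T_a needs (5, 0, 1) <= (7, 3, 4) -> finishes; pool += (1, 0, 0) = (8, 3, 4)
  T_g needs (5, 1, 4) <= (8, 3, 4) -> finishes; pool += (2, 1, 0) = (10, 4, 4)
None of the blocked processes ever fits:
  T_b cannot run: need (7, 0, 5) vs free (10, 4, 4) (insufficient R4)
  T_c cannot run: need (5, 3, 5) vs free (10, 4, 4) (insufficient R4)


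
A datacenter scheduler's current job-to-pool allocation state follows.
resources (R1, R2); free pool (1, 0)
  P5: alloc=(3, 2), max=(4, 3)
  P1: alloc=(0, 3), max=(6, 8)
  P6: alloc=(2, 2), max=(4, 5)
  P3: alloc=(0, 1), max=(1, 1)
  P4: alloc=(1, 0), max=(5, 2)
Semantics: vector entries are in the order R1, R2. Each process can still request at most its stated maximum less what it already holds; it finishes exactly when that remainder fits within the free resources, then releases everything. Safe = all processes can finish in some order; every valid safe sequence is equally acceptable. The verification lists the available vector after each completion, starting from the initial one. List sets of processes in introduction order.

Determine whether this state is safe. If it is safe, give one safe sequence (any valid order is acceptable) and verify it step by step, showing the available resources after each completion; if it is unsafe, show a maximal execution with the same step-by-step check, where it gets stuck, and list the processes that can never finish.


SAFE, for example via the order P3, P5, P6, P4, P1.
Key observation: the order's first zero-slack moment is P3 ((1, 0) needed, (1, 0) free — a requested resource with nothing to spare).
Verifying each step:
  pool = (1, 0)
  P3 needs (1, 0) <= (1, 0) -> finishes; pool += (0, 1) = (1, 1)
  P5 needs (1, 1) <= (1, 1) -> finishes; pool += (3, 2) = (4, 3)
  P6 needs (2, 3) <= (4, 3) -> finishes; pool += (2, 2) = (6, 5)
  P4 needs (4, 2) <= (6, 5) -> finishes; pool += (1, 0) = (7, 5)
  P1 needs (6, 5) <= (7, 5) -> finishes; pool += (0, 3) = (7, 8)


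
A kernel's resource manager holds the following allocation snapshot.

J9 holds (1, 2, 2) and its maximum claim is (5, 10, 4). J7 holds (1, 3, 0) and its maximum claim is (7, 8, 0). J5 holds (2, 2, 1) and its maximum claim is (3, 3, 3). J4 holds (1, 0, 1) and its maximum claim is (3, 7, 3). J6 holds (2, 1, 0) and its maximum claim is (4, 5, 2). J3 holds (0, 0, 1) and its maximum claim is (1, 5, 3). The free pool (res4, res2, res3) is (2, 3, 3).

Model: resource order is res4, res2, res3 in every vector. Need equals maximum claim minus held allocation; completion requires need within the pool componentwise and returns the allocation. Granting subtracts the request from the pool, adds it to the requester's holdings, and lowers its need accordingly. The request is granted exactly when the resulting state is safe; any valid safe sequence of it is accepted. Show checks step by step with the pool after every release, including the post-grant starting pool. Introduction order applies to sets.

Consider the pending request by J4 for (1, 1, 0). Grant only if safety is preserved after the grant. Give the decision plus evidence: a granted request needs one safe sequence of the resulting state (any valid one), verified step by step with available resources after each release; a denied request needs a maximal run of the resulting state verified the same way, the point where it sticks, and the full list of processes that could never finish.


DENY: after the grant no complete ordering would exist.
Key observation: after J5, J6, J3 the pool peaks at (5, 5, 5), and each blocked process is short somewhere: J9 on res2; J7 on res4; J4 on res2.
On the post-grant state, J5, J6, J3 is a maximal run — nothing extends it. Step-by-step check:
  pool = (1, 2, 3)
  J5: need (1, 1, 2) fits (1, 2, 3); releases (2, 2, 1), pool now (3, 4, 4)
  J6: need (2, 4, 2) fits (3, 4, 4); releases (2, 1, 0), pool now (5, 5, 4)
  J3: need (1, 5, 2) fits (5, 5, 4); releases (0, 0, 1), pool now (5, 5, 5)
  J9 still needs (4, 8, 2) but only (5, 5, 5) is free — short on res2
  J7 still needs (6, 5, 0) but only (5, 5, 5) is free — short on res4
  J4 still needs (1, 6, 2) but only (5, 5, 5) is free — short on res2
Post-grant, the permanently blocked set is J9, J7 and J4.


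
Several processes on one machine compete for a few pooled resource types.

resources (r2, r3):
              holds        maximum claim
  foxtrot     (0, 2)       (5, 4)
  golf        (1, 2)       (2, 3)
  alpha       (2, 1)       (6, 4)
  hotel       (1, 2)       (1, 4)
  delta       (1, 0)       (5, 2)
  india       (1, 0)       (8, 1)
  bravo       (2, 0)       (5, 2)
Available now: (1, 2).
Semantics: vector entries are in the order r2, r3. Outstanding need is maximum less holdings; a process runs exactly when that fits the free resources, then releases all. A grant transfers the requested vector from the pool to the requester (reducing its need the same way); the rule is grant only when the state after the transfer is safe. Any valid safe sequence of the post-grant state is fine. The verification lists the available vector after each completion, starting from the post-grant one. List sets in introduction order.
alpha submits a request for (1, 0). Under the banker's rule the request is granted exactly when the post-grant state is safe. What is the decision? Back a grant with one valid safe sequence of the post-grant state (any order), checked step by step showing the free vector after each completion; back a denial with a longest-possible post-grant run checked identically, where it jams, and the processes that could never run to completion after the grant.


DENY — the pretend-granted state is unsafe.
Key observation: after hotel, golf complete, (2, 6) is the best the pool ever gets, yet each leftover process wants more r2.
After a pretend grant, a maximal execution: hotel, golf — then nothing else fits. Check, step by step:
  pool = (0, 2)
  hotel: need (0, 2) fits (0, 2); releases (1, 2), pool now (1, 4)
  golf: need (1, 1) fits (1, 4); releases (1, 2), pool now (2, 6)
  foxtrot still needs (5, 2) but only (2, 6) is free — short on r2
  alpha still needs (3, 3) but only (2, 6) is free — short on r2
  delta still needs (4, 2) but only (2, 6) is free — short on r2
  india still needs (7, 1) but only (2, 6) is free — short on r2
  bravo still needs (3, 2) but only (2, 6) is free — short on r2
Processes that could never finish after the grant: foxtrot, alpha, delta, india and bravo.


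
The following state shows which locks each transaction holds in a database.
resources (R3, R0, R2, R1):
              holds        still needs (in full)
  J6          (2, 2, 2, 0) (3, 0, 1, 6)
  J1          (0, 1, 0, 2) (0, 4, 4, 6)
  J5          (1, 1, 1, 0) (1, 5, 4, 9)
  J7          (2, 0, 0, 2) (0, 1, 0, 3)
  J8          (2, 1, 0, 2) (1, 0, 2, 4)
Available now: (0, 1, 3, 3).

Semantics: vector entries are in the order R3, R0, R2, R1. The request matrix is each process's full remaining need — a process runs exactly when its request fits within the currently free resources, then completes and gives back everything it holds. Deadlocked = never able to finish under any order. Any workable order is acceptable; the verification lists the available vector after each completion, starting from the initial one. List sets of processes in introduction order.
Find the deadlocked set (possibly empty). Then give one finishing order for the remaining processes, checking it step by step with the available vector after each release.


The deadlocked set is empty.
Key observation: the pool covers J7 at once, and every later process fits after earlier releases.
One completion order for the rest: J7, J8, J6, J1, J5. Walking it through:
  pool = (0, 1, 3, 3)
  J7: need (0, 1, 0, 3) fits (0, 1, 3, 3); releases (2, 0, 0, 2), pool now (2, 1, 3, 5)
  J8: need (1, 0, 2, 4) fits (2, 1, 3, 5); releases (2, 1, 0, 2), pool now (4, 2, 3, 7)
  J6: need (3, 0, 1, 6) fits (4, 2, 3, 7); releases (2, 2, 2, 0), pool now (6, 4, 5, 7)
  J1: need (0, 4, 4, 6) fits (6, 4, 5, 7); releases (0, 1, 0, 2), pool now (6, 5, 5, 9)
  J5: need (1, 5, 4, 9) fits (6, 5, 5, 9); releases (1, 1, 1, 0), pool now (7, 6, 6, 9)


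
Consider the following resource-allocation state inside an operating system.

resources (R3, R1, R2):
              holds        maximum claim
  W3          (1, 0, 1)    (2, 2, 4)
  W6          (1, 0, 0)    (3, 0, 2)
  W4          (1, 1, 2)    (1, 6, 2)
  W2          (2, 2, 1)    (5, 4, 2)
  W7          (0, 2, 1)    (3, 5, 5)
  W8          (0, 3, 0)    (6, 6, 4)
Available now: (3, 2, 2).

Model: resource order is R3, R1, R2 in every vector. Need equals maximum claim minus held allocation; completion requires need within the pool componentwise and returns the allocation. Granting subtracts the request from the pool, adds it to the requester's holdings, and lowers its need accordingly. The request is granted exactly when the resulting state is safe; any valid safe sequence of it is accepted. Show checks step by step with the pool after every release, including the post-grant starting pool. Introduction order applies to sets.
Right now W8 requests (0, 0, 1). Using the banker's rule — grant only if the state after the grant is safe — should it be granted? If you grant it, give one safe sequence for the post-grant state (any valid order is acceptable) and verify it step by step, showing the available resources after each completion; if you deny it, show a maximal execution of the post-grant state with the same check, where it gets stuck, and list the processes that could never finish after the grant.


DENY. Granting would leave the state unsafe.
Key observation: after W2, W6 the pool peaks at (6, 4, 2), and each blocked process is short somewhere: W3 on R2; W4 on R1; W7 on R2; W8 on R2.
After a pretend grant, a maximal execution: W2, W6 — then nothing else fits. Step-by-step check:
  pool = (3, 2, 1)
  W2 needs (3, 2, 1) <= (3, 2, 1) -> finishes; pool += (2, 2, 1) = (5, 4, 2)
  W6 needs (2, 0, 2) <= (5, 4, 2) -> finishes; pool += (1, 0, 0) = (6, 4, 2)
  W3 still needs (1, 2, 3) but only (6, 4, 2) is free — short on R2
  W4 still needs (0, 5, 0) but only (6, 4, 2) is free — short on R1
  W7 still needs (3, 3, 4) but only (6, 4, 2) is free — short on R2
  W8 still needs (6, 3, 3) but only (6, 4, 2) is free — short on R2
Post-grant, the permanently blocked set is W3, W4, W7 and W8.


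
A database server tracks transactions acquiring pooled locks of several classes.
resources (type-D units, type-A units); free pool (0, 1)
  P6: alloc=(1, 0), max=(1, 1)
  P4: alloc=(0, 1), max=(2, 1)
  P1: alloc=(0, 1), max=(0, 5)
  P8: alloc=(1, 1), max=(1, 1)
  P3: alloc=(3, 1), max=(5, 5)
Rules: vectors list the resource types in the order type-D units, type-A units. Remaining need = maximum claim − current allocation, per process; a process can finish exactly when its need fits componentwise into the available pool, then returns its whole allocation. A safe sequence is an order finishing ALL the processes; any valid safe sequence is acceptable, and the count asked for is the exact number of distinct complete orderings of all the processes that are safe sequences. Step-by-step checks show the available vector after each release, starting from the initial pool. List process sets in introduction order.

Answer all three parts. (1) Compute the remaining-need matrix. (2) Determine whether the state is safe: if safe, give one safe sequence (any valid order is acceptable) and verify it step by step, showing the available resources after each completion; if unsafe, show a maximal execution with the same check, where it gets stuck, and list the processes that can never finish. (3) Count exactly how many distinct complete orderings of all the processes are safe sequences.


(1) Outstanding need per process (order type-D units, type-A units):
  P6: (0, 1)
  P4: (2, 0)
  P1: (0, 4)
  P8: (0, 0)
  P3: (2, 4)
(2) UNSAFE — no complete ordering exists.
Key observation: after P6, P8, P4 complete, (2, 3) is the best the pool ever gets, yet each leftover process wants more type-A units.
The run P6, P8, P4 cannot be extended any further. Step-by-step check:
  pool = (0, 1)
  P6 needs (0, 1) <= (0, 1) -> finishes; pool += (1, 0) = (1, 1)
  P8 needs (0, 0) <= (1, 1) -> finishes; pool += (1, 1) = (2, 2)
  P4 needs (2, 0) <= (2, 2) -> finishes; pool += (0, 1) = (2, 3)
  blocked: P1 wants (0, 4), pool (2, 3) — not enough type-A units
  blocked: P3 wants (2, 4), pool (2, 3) — not enough type-A units
Processes that can never finish: P1 and P3.
(3) The exact count: 0 of the possible complete orderings are safe sequences.


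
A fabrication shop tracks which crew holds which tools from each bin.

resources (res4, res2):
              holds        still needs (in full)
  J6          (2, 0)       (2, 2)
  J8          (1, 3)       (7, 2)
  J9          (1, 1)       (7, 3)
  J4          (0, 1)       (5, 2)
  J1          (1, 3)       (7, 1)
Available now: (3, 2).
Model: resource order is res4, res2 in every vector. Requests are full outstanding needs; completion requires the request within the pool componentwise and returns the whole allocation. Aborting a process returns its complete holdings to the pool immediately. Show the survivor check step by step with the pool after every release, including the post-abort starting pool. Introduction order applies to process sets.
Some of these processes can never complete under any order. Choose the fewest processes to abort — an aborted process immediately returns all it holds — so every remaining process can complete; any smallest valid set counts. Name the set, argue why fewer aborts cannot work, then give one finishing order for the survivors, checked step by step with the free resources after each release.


Abort J8 and J9.
Key observation: before aborting J8 and J9, J1 was permanently blocked — no order could ever run it; afterwards it completes at step 3.
Minimality, checking each single-abort alternative: J6 alone leaves J8 blocked (short on res4); J8 alone leaves J9 blocked (short on res4); J9 alone leaves J8 blocked (short on res4); J4 alone leaves J8 blocked (short on res4); J1 alone leaves J8 blocked (short on res4).
The survivors complete as J4, J6, J1. Step-by-step check (starting from the post-abort pool):
  pool = (5, 6)
  J4 needs (5, 2) <= (5, 6) -> finishes; pool += (0, 1) = (5, 7)
  J6 needs (2, 2) <= (5, 7) -> finishes; pool += (2, 0) = (7, 7)
  J1 needs (7, 1) <= (7, 7) -> finishes; pool += (1, 3) = (8, 10)


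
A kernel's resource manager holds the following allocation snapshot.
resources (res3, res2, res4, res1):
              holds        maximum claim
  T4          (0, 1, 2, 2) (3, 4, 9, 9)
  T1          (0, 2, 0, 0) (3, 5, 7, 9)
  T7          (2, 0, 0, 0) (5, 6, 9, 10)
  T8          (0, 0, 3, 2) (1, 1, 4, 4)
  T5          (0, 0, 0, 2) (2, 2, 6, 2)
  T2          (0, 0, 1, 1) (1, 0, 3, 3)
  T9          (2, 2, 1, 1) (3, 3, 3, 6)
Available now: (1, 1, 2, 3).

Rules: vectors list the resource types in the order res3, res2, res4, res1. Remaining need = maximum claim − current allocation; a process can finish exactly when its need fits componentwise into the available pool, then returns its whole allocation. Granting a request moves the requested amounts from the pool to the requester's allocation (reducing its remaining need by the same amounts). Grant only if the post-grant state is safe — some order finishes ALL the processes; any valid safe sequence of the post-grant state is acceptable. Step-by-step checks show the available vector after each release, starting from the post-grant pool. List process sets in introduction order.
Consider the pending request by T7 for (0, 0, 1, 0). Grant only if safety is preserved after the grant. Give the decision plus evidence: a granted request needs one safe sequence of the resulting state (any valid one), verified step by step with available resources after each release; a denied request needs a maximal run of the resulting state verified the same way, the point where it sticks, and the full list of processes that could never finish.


DENY. Granting would leave the state unsafe.
Key observation: after T8, T9, T2, T5 complete, (3, 3, 6, 9) is the best the pool ever gets, yet each leftover process wants more res4.
Pretend the grant happened; the run T8, T9, T2, T5 goes as far as possible. Walking it through:
  pool = (1, 1, 1, 3)
  run T8 (needs (1, 1, 1, 2), free (1, 1, 1, 3)); after release of (0, 0, 3, 2) the pool is (1, 1, 4, 5)
  run T9 (needs (1, 1, 2, 5), free (1, 1, 4, 5)); after release of (2, 2, 1, 1) the pool is (3, 3, 5, 6)
  run T2 (needs (1, 0, 2, 2), free (3, 3, 5, 6)); after release of (0, 0, 1, 1) the pool is (3, 3, 6, 7)
  run T5 (needs (2, 2, 6, 0), free (3, 3, 6, 7)); after release of (0, 0, 0, 2) the pool is (3, 3, 6, 9)
  blocked: T4 wants (3, 3, 7, 7), pool (3, 3, 6, 9) — not enough res4
  blocked: T1 wants (3, 3, 7, 9), pool (3, 3, 6, 9) — not enough res4
  blocked: T7 wants (3, 6, 8, 10), pool (3, 3, 6, 9) — not enough res2, res4 and res1
Processes that could never finish after the grant: T4, T1 and T7.


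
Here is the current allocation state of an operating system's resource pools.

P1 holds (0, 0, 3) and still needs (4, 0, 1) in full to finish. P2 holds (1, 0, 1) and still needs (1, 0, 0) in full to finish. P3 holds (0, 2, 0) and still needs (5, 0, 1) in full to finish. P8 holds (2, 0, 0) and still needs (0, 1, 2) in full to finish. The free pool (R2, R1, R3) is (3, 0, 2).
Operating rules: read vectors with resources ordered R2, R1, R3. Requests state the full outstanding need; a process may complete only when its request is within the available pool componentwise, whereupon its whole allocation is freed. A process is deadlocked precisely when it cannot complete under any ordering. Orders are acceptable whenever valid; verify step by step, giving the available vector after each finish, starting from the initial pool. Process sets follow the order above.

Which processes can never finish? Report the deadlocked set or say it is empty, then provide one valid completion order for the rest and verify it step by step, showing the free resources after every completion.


Deadlocked set: P3 and P8.
Key observation: after P2, P1 the pool peaks at (4, 0, 6), and each blocked process is short somewhere: P3 on R2; P8 on R1.
The rest can finish in the order P2, P1. Verifying each step:
  pool = (3, 0, 2)
  run P2 (needs (1, 0, 0), free (3, 0, 2)); after release of (1, 0, 1) the pool is (4, 0, 3)
  run P1 (needs (4, 0, 1), free (4, 0, 3)); after release of (0, 0, 3) the pool is (4, 0, 6)
None of the blocked processes ever fits:
  blocked: P3 wants (5, 0, 1), pool (4, 0, 6) — not enough R2
  blocked: P8 wants (0, 1, 2), pool (4, 0, 6) — not enough R1


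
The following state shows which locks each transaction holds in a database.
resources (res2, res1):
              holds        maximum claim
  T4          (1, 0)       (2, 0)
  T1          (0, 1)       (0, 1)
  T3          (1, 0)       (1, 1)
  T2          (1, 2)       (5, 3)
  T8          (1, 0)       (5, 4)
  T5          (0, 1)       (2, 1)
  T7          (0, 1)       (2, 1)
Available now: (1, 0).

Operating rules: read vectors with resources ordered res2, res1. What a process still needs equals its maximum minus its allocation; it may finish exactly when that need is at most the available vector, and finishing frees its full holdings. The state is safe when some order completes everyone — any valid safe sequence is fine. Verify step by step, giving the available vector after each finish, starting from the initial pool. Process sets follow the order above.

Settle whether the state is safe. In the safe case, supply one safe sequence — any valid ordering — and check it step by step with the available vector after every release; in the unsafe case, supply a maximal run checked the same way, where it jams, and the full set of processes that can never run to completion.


The state is UNSAFE.
Key observation: the pool after T4, T5, T3, T7, T1 is (3, 3); every surviving request exceeds it in res2, so progress ends there.
Going as far as possible: T4, T5, T3, T7, T1; after that, nothing fits. Step-by-step check:
  pool = (1, 0)
  T4: need (1, 0) fits (1, 0); releases (1, 0), pool now (2, 0)
  T5: need (2, 0) fits (2, 0); releases (0, 1), pool now (2, 1)
  T3: need (0, 1) fits (2, 1); releases (1, 0), pool now (3, 1)
  T7: need (2, 0) fits (3, 1); releases (0, 1), pool now (3, 2)
  T1: need (0, 0) fits (3, 2); releases (0, 1), pool now (3, 3)
  T2 still needs (4, 1) but only (3, 3) is free — short on res2
  T8 still needs (4, 4) but only (3, 3) is free — short on res2 and res1
Processes that can never finish: T2 and T8.


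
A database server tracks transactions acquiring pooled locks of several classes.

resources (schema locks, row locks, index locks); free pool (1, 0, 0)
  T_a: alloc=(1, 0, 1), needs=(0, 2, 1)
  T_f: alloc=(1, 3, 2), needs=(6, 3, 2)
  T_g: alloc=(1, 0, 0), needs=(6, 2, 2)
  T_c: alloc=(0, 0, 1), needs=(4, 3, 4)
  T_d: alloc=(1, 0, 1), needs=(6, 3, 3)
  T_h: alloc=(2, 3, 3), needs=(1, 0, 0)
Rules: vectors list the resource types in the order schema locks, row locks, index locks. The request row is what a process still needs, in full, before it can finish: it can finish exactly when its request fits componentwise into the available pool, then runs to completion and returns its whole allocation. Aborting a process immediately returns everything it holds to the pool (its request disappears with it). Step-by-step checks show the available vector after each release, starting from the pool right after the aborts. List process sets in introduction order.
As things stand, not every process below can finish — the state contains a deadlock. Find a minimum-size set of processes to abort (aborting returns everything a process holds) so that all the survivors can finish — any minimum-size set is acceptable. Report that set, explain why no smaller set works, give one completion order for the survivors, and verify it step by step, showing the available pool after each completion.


Abort T_f and T_g.
Key observation: before aborting T_f and T_g, T_d was permanently blocked — no order could ever run it; afterwards it completes at step 4.
Minimality, checking each single-abort alternative: T_a alone leaves T_f blocked (short on schema locks); T_f alone leaves T_g blocked (short on schema locks); T_g alone leaves T_f blocked (short on schema locks); T_c alone leaves T_f blocked (short on schema locks); T_d alone leaves T_f blocked (short on schema locks); T_h alone leaves T_f blocked (short on schema locks).
One survivor order: T_h, T_c, T_a, T_d. Check, step by step (post-abort pool first):
  pool = (3, 3, 2)
  run T_h (needs (1, 0, 0), free (3, 3, 2)); after release of (2, 3, 3) the pool is (5, 6, 5)
  run T_c (needs (4, 3, 4), free (5, 6, 5)); after release of (0, 0, 1) the pool is (5, 6, 6)
  run T_a (needs (0, 2, 1), free (5, 6, 6)); after release of (1, 0, 1) the pool is (6, 6, 7)
  run T_d (needs (6, 3, 3), free (6, 6, 7)); after release of (1, 0, 1) the pool is (7, 6, 8)


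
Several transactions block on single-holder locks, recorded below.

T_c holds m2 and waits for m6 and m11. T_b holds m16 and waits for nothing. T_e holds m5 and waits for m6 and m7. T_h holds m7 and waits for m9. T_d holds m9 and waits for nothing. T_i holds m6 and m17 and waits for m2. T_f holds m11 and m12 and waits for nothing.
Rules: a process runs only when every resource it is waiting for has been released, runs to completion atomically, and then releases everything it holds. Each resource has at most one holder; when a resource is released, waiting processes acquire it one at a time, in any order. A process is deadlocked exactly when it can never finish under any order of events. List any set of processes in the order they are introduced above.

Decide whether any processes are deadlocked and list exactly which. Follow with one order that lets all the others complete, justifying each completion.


Deadlocked set: T_c, T_e and T_i.
Key observation: the cycle T_c -> T_i -> T_c can never break — each member waits on the next; T_e waits into the deadlock from upstream.
A valid finishing order for the others: T_d, T_b, T_h, T_f.
Verifying each step:
  run T_d (it waits on nothing); releases m9
  run T_b (it waits on nothing); releases m16
  T_h: everything it awaited (m9) is free; runs, freeing m7
  run T_f (it waits on nothing); releases m11 and m12


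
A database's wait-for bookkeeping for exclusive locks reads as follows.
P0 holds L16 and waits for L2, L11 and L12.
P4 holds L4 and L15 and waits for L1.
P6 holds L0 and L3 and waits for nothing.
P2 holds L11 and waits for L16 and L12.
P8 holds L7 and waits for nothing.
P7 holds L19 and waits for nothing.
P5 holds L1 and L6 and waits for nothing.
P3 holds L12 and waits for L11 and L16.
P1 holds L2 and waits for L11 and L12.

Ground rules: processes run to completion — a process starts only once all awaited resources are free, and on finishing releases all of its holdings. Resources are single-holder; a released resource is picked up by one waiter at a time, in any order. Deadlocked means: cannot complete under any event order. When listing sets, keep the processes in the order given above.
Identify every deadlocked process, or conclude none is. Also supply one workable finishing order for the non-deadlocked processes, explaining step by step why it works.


Deadlocked set: P0, P2, P3 and P1.
Key observation: the knot is the closed ring of waits P0 -> P2 -> P0; P3 and P1 are caught in further circular waits.
A valid finishing order for the others: P6, P7, P5, P8, P4.
Walking it through:
  run P6 (it waits on nothing); releases L0 and L3
  run P7 (it waits on nothing); releases L19
  run P5 (it waits on nothing); releases L1 and L6
  run P8 (it waits on nothing); releases L7
  P4: everything it awaited (L1) is free; runs, freeing L4 and L15


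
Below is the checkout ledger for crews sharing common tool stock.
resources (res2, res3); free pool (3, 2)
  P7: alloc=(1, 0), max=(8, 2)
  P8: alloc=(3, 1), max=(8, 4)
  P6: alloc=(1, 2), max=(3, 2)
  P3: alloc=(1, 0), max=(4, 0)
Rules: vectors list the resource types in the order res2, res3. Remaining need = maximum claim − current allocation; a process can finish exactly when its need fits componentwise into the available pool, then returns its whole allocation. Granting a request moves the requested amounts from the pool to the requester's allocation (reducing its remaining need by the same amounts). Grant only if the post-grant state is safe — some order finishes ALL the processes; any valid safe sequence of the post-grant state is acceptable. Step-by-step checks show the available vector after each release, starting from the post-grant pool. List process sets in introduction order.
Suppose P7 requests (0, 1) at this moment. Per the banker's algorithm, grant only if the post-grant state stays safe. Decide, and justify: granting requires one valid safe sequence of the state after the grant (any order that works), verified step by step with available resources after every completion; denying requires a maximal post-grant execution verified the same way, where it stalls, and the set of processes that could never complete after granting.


GRANT. The post-grant state is safe; one safe sequence: P3, P6, P8, P7.
Key observation: the grant leaves (3, 1) free — enough for P3, whose release restarts the cascade.
Check on the post-grant state, step by step:
  pool = (3, 1)
  P3: need (3, 0) fits (3, 1); releases (1, 0), pool now (4, 1)
  P6: need (2, 0) fits (4, 1); releases (1, 2), pool now (5, 3)
  P8: need (5, 3) fits (5, 3); releases (3, 1), pool now (8, 4)
  P7: need (7, 1) fits (8, 4); releases (1, 1), pool now (9, 5)


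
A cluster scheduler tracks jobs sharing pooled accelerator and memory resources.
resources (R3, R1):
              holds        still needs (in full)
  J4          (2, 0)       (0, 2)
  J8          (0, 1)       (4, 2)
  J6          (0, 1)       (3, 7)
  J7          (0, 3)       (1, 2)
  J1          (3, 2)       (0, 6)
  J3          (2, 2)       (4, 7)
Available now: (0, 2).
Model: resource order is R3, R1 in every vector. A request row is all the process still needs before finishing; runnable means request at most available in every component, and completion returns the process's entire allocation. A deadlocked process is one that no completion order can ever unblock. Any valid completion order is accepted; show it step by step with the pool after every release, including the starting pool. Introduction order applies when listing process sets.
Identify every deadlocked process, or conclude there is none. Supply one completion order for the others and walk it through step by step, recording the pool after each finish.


Deadlocked: J8, J6, J1 and J3.
Key observation: after J4, J7 the pool peaks at (2, 5), and each blocked process is short somewhere: J8 on R3; J6 on R3, R1; J1 on R1; J3 on R3, R1.
A valid finishing order for the others: J4, J7. Verifying each step:
  pool = (0, 2)
  run J4 (needs (0, 2), free (0, 2)); after release of (2, 0) the pool is (2, 2)
  run J7 (needs (1, 2), free (2, 2)); after release of (0, 3) the pool is (2, 5)
None of the blocked processes ever fits:
  J8 cannot run: need (4, 2) vs free (2, 5) (insufficient R3)
  J6 cannot run: need (3, 7) vs free (2, 5) (insufficient R3 and R1)
  J1 cannot run: need (0, 6) vs free (2, 5) (insufficient R1)
  J3 cannot run: need (4, 7) vs free (2, 5) (insufficient R3 and R1)


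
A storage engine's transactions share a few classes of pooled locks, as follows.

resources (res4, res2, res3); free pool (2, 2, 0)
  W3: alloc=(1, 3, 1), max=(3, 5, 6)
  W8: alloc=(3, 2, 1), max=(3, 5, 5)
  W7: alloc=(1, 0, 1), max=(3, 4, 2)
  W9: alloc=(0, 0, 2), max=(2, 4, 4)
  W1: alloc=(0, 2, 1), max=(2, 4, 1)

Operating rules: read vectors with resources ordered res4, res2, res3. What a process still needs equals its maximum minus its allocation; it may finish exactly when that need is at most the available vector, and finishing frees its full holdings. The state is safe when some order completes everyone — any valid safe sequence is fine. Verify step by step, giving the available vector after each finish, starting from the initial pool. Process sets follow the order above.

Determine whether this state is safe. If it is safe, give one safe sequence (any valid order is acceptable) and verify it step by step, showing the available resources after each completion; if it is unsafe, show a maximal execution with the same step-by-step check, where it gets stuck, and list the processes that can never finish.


SAFE. One safe sequence: W1, W7, W9, W8, W3.
Key observation: the first exact fit in this order is W1 — it needs (2, 2, 0) with (2, 2, 0) free, meeting a requested resource to the last unit.
Walking it through:
  pool = (2, 2, 0)
  run W1 (needs (2, 2, 0), free (2, 2, 0)); after release of (0, 2, 1) the pool is (2, 4, 1)
  run W7 (needs (2, 4, 1), free (2, 4, 1)); after release of (1, 0, 1) the pool is (3, 4, 2)
  run W9 (needs (2, 4, 2), free (3, 4, 2)); after release of (0, 0, 2) the pool is (3, 4, 4)
  run W8 (needs (0, 3, 4), free (3, 4, 4)); after release of (3, 2, 1) the pool is (6, 6, 5)
  run W3 (needs (2, 2, 5), free (6, 6, 5)); after release of (1, 3, 1) the pool is (7, 9, 6)


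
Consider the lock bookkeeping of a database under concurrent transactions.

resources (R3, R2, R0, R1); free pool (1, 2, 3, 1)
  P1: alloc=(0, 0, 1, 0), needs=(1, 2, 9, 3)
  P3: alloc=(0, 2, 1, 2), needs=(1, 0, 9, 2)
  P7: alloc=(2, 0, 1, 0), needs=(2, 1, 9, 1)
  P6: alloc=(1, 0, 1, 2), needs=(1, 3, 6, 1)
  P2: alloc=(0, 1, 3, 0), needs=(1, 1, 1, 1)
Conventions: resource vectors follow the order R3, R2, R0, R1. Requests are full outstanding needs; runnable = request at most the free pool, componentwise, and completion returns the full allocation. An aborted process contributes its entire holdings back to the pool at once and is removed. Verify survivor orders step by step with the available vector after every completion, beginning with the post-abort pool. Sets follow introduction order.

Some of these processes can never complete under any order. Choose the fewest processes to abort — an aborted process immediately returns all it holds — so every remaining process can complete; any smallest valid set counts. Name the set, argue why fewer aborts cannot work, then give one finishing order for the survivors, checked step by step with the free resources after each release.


The answer: abort P1 and P3.
Key observation: aborting P1 and P3 returns (0, 2, 2, 2), and P7 — hopeless before — runs at step 3 with the returned capacity in the pool.
Minimality, checking each single-abort alternative: P1 alone leaves P3 blocked (short on R0); P3 alone leaves P1 blocked (short on R0); P7 alone leaves P1 blocked (short on R0); P6 alone leaves P1 blocked (short on R0); P2 alone leaves P1 blocked (short on R0).
The survivors complete as P2, P6, P7. Verifying each step (starting from the post-abort pool):
  pool = (1, 4, 5, 3)
  run P2 (needs (1, 1, 1, 1), free (1, 4, 5, 3)); after release of (0, 1, 3, 0) the pool is (1, 5, 8, 3)
  run P6 (needs (1, 3, 6, 1), free (1, 5, 8, 3)); after release of (1, 0, 1, 2) the pool is (2, 5, 9, 5)
  run P7 (needs (2, 1, 9, 1), free (2, 5, 9, 5)); after release of (2, 0, 1, 0) the pool is (4, 5, 10, 5)


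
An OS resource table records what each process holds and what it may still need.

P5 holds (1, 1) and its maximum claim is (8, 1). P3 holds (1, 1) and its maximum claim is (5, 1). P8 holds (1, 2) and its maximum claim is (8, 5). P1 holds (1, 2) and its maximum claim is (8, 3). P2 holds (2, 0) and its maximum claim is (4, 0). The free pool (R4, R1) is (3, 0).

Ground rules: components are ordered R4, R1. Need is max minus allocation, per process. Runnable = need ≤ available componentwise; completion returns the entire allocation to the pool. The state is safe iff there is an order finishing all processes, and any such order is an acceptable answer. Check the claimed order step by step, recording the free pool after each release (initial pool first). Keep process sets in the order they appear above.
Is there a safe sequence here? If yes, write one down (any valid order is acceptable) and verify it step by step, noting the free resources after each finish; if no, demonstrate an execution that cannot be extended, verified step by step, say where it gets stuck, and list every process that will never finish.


UNSAFE.
Key observation: after P2, P3 complete, (6, 1) is the best the pool ever gets, yet each leftover process wants more R4.
A maximal execution: P2, P3 — then nothing else fits. Walking it through:
  pool = (3, 0)
  P2 needs (2, 0) <= (3, 0) -> finishes; pool += (2, 0) = (5, 0)
  P3 needs (4, 0) <= (5, 0) -> finishes; pool += (1, 1) = (6, 1)
  P5 cannot run: need (7, 0) vs free (6, 1) (insufficient R4)
  P8 cannot run: need (7, 3) vs free (6, 1) (insufficient R4 and R1)
  P1 cannot run: need (7, 1) vs free (6, 1) (insufficient R4)
Never able to finish: P5, P8 and P1.


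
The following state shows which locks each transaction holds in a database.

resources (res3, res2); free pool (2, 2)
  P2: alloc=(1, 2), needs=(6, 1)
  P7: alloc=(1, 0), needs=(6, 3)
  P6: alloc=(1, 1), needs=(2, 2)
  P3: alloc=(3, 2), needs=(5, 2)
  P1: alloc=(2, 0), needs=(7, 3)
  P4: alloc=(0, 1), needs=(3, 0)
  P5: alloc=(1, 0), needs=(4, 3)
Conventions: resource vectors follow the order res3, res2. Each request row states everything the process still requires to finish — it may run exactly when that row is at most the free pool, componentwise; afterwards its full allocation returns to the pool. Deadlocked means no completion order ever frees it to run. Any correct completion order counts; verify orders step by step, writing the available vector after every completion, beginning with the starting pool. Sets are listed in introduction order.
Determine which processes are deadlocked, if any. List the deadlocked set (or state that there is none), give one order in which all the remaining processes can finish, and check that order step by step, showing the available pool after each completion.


The deadlocked set is P2, P7, P3, P1 and P5.
Key observation: even finishing P6, P4 leaves just (3, 4) free — too little res3 for any of the remaining processes.
One completion order for the rest: P6, P4. Check, step by step:
  pool = (2, 2)
  P6 needs (2, 2) <= (2, 2) -> finishes; pool += (1, 1) = (3, 3)
  P4 needs (3, 0) <= (3, 3) -> finishes; pool += (0, 1) = (3, 4)
The blocked processes can never fit:
  P2 cannot run: need (6, 1) vs free (3, 4) (insufficient res3)
  P7 cannot run: need (6, 3) vs free (3, 4) (insufficient res3)
  P3 cannot run: need (5, 2) vs free (3, 4) (insufficient res3)
  P1 cannot run: need (7, 3) vs free (3, 4) (insufficient res3)
  P5 cannot run: need (4, 3) vs free (3, 4) (insufficient res3)


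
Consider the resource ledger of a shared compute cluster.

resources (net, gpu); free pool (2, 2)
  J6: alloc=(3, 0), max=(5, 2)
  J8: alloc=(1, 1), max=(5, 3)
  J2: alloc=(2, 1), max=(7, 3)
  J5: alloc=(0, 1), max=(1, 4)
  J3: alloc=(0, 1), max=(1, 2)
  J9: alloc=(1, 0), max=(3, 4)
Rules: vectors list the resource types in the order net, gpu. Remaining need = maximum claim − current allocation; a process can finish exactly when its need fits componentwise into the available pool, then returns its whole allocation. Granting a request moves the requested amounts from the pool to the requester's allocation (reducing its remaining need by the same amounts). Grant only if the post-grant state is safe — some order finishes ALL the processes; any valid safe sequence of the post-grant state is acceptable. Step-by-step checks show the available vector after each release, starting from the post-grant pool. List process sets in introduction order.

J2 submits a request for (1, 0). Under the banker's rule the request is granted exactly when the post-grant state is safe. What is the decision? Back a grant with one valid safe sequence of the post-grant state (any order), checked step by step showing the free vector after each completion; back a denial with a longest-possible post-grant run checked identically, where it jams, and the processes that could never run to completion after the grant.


DENY. Granting would leave the state unsafe.
Key observation: the pool after J3, J5 is (1, 4); every surviving request exceeds it in net, so progress ends there.
On the post-grant state, J3, J5 is a maximal run — nothing extends it. Check, step by step:
  pool = (1, 2)
  J3 needs (1, 1) <= (1, 2) -> finishes; pool += (0, 1) = (1, 3)
  J5 needs (1, 3) <= (1, 3) -> finishes; pool += (0, 1) = (1, 4)
  blocked: J6 wants (2, 2), pool (1, 4) — not enough net
  blocked: J8 wants (4, 2), pool (1, 4) — not enough net
  blocked: J2 wants (4, 2), pool (1, 4) — not enough net
  blocked: J9 wants (2, 4), pool (1, 4) — not enough net
Processes that could never finish after the grant: J6, J8, J2 and J9.
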